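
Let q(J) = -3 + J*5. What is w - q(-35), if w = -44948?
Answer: -44770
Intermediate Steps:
q(J) = -3 + 5*J
w - q(-35) = -44948 - (-3 + 5*(-35)) = -44948 - (-3 - 175) = -44948 - 1*(-178) = -44948 + 178 = -44770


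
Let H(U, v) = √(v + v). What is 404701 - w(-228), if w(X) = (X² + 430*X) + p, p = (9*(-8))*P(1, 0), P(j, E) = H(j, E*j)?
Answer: 450757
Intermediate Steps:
H(U, v) = √2*√v (H(U, v) = √(2*v) = √2*√v)
P(j, E) = √2*√(E*j)
p = 0 (p = (9*(-8))*(√2*√(0*1)) = -72*√2*√0 = -72*√2*0 = -72*0 = 0)
w(X) = X² + 430*X (w(X) = (X² + 430*X) + 0 = X² + 430*X)
404701 - w(-228) = 404701 - (-228)*(430 - 228) = 404701 - (-228)*202 = 404701 - 1*(-46056) = 404701 + 46056 = 450757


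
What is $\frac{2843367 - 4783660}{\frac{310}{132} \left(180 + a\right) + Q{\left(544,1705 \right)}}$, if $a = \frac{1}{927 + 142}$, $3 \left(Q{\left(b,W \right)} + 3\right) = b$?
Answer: $- \frac{45631810774}{14135795} \approx -3228.1$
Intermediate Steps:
$Q{\left(b,W \right)} = -3 + \frac{b}{3}$
$a = \frac{1}{1069} \approx 0.00093545$
$\frac{2843367 - 4783660}{\frac{310}{132} \left(180 + a\right) + Q{\left(544,1705 \right)}} = \frac{2843367 - 4783660}{\frac{310}{132} \left(180 + \frac{1}{1069}\right) + \left(-3 + \frac{1}{3} \cdot 544\right)} = - \frac{1940293}{310 \cdot \frac{1}{132} \cdot \frac{192421}{1069} + \left(-3 + \frac{544}{3}\right)} = - \frac{1940293}{\frac{155}{66} \cdot \frac{192421}{1069} + \frac{535}{3}} = - \frac{1940293}{\frac{29825255}{70554} + \frac{535}{3}} = - \frac{1940293}{\frac{14135795}{23518}} = \left(-1940293\right) \frac{23518}{14135795} = - \frac{45631810774}{14135795}$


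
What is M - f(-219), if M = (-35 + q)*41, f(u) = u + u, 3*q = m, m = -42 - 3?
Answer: -1612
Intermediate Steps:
m = -45
q = -15 (q = (⅓)*(-45) = -15)
f(u) = 2*u
M = -2050 (M = (-35 - 15)*41 = -50*41 = -2050)
M - f(-219) = -2050 - 2*(-219) = -2050 - 1*(-438) = -2050 + 438 = -1612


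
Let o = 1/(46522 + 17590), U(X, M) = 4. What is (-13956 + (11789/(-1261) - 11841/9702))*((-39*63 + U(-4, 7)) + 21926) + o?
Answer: -11851294338985549673/43575580048 ≈ -2.7197e+8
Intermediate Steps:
o = 1/64112 ≈ 1.5598e-5
(-13956 + (11789/(-1261) - 11841/9702))*((-39*63 + U(-4, 7)) + 21926) + o = (-13956 + (11789/(-1261) - 11841/9702))*((-39*63 + 4) + 21926) + 1/64112 = (-13956 + (11789*(-1/1261) - 11841*1/9702))*((-2457 + 4) + 21926) + 1/64112 = (-13956 + (-11789/1261 - 3947/3234))*(-2453 + 21926) + 1/64112 = (-13956 - 43102793/4078074)*19473 + 1/64112 = -56956703537/4078074*19473 + 1/64112 = -369705962658667/1359358 + 1/64112 = -11851294338985549673/43575580048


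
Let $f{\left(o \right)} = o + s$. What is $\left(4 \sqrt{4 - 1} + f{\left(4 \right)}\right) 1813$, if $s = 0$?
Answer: $7252 + 7252 \sqrt{3} \approx 19813.0$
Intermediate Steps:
$f{\left(o \right)} = o$ ($f{\left(o \right)} = o + 0 = o$)
$\left(4 \sqrt{4 - 1} + f{\left(4 \right)}\right) 1813 = \left(4 \sqrt{4 - 1} + 4\right) 1813 = \left(4 \sqrt{3} + 4\right) 1813 = \left(4 + 4 \sqrt{3}\right) 1813 = 7252 + 7252 \sqrt{3}$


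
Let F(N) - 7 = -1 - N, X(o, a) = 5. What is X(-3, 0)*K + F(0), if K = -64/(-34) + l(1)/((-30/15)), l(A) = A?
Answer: 439/34 ≈ 12.912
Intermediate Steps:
K = 47/34 (K = -64/(-34) + 1/(-30/15) = -64*(-1/34) + 1/(-30*1/15) = 32/17 + 1/(-2) = 32/17 + 1*(-½) = 32/17 - ½ = 47/34 ≈ 1.3824)
F(N) = 6 - N (F(N) = 7 + (-1 - N) = 6 - N)
X(-3, 0)*K + F(0) = 5*(47/34) + (6 - 1*0) = 235/34 + (6 + 0) = 235/34 + 6 = 439/34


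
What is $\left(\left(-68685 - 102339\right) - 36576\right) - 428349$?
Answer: $-635949$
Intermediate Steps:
$\left(\left(-68685 - 102339\right) - 36576\right) - 428349 = \left(-171024 - 36576\right) - 428349 = -207600 - 428349 = -635949$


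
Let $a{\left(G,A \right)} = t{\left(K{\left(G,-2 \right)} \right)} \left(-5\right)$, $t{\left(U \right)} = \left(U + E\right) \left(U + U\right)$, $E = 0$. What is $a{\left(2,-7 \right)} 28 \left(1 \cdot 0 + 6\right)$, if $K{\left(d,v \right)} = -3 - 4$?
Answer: $-82320$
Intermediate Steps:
$K{\left(d,v \right)} = -7$ ($K{\left(d,v \right)} = -3 - 4 = -7$)
$t{\left(U \right)} = 2 U^{2}$ ($t{\left(U \right)} = \left(U + 0\right) \left(U + U\right) = U 2 U = 2 U^{2}$)
$a{\left(G,A \right)} = -490$ ($a{\left(G,A \right)} = 2 \left(-7\right)^{2} \left(-5\right) = 2 \cdot 49 \left(-5\right) = 98 \left(-5\right) = -490$)
$a{\left(2,-7 \right)} 28 \left(1 \cdot 0 + 6\right) = \left(-490\right) 28 \left(1 \cdot 0 + 6\right) = - 13720 \left(0 + 6\right) = \left(-13720\right) 6 = -82320$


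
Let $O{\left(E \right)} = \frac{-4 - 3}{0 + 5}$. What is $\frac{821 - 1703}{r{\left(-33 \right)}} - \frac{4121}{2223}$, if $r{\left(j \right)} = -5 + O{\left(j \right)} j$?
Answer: $- \frac{409706}{17613} \approx -23.262$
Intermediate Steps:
$O{\left(E \right)} = - \frac{7}{5}$
$r{\left(j \right)} = -5 - \frac{7 j}{5}$
$\frac{821 - 1703}{r{\left(-33 \right)}} - \frac{4121}{2223} = \frac{821 - 1703}{-5 - - \frac{231}{5}} - \frac{4121}{2223} = \frac{821 - 1703}{-5 + \frac{231}{5}} - \frac{317}{171} = - \frac{882}{\frac{206}{5}} - \frac{317}{171} = \left(-882\right) \frac{5}{206} - \frac{317}{171} = - \frac{2205}{103} - \frac{317}{171} = - \frac{409706}{17613}$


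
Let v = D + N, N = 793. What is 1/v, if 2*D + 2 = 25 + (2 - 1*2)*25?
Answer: 2/1609 ≈ 0.0012430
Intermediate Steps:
D = 23/2 (D = -1 + (25 + (2 - 1*2)*25)/2 = -1 + (25 + (2 - 2)*25)/2 = -1 + (25 + 0*25)/2 = -1 + (25 + 0)/2 = -1 + (½)*25 = -1 + 25/2 = 23/2 ≈ 11.500)
v = 1609/2 (v = 23/2 + 793 = 1609/2 ≈ 804.50)
1/v = 1/(1609/2) = 2/1609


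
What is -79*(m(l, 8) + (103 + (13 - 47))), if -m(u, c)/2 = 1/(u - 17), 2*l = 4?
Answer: -81923/15 ≈ -5461.5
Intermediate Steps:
l = 2 (l = (½)*4 = 2)
m(u, c) = -2/(-17 + u) (m(u, c) = -2/(u - 17) = -2/(-17 + u))
-79*(m(l, 8) + (103 + (13 - 47))) = -79*(-2/(-17 + 2) + (103 + (13 - 47))) = -79*(-2/(-15) + (103 - 34)) = -79*(-2*(-1/15) + 69) = -79*(2/15 + 69) = -79*1037/15 = -81923/15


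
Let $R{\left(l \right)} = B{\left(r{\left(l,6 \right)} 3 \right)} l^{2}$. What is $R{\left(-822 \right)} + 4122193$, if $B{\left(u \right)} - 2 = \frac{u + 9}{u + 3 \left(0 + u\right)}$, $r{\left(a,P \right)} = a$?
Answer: $\frac{11283731}{2} \approx 5.6419 \cdot 10^{6}$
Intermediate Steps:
$B{\left(u \right)} = 2 + \frac{9 + u}{4 u}$ ($B{\left(u \right)} = 2 + \frac{u + 9}{u + 3 \left(0 + u\right)} = 2 + \frac{9 + u}{u + 3 u} = 2 + \frac{9 + u}{4 u}$)
$R{\left(l \right)} = \frac{3 l \left(1 + 3 l\right)}{4}$ ($R{\left(l \right)} = \frac{9 \left(1 + l 3\right)}{4 l 3} l^{2} = \frac{9 \left(1 + 3 l\right)}{4 \cdot 3 l} l^{2} = \frac{9 \frac{1}{3 l} \left(1 + 3 l\right)}{4} l^{2} = \frac{3 \left(1 + 3 l\right)}{4 l} l^{2} = \frac{3 l \left(1 + 3 l\right)}{4}$)
$R{\left(-822 \right)} + 4122193 = \frac{3}{4} \left(-822\right) \left(1 + 3 \left(-822\right)\right) + 4122193 = \frac{3}{4} \left(-822\right) \left(1 - 2466\right) + 4122193 = \frac{3}{4} \left(-822\right) \left(-2465\right) + 4122193 = \frac{3039345}{2} + 4122193 = \frac{11283731}{2}$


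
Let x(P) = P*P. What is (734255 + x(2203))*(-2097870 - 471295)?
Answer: -14355116947560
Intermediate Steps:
x(P) = P**2
(734255 + x(2203))*(-2097870 - 471295) = (734255 + 2203**2)*(-2097870 - 471295) = (734255 + 4853209)*(-2569165) = 5587464*(-2569165) = -14355116947560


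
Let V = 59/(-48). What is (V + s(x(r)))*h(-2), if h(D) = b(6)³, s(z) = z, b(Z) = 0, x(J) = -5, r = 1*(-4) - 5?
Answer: 0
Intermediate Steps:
r = -9 (r = -4 - 5 = -9)
V = -59/48 (V = 59*(-1/48) = -59/48 ≈ -1.2292)
h(D) = 0 (h(D) = 0³ = 0)
(V + s(x(r)))*h(-2) = (-59/48 - 5)*0 = -299/48*0 = 0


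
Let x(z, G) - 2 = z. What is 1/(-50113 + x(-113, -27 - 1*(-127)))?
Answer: -1/50224 ≈ -1.9911e-5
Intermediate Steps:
x(z, G) = 2 + z
1/(-50113 + x(-113, -27 - 1*(-127))) = 1/(-50113 + (2 - 113)) = 1/(-50113 - 111) = 1/(-50224) = -1/50224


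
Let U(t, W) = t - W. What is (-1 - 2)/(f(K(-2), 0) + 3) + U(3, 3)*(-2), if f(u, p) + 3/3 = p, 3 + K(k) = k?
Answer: -3/2 ≈ -1.5000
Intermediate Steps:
K(k) = -3 + k
f(u, p) = -1 + p
(-1 - 2)/(f(K(-2), 0) + 3) + U(3, 3)*(-2) = (-1 - 2)/((-1 + 0) + 3) + (3 - 1*3)*(-2) = -3/(-1 + 3) + (3 - 3)*(-2) = -3/2 + 0*(-2) = -3*1/2 + 0 = -3/2 + 0 = -3/2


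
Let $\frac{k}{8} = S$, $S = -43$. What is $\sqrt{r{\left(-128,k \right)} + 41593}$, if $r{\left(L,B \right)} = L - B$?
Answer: $\sqrt{41809} \approx 204.47$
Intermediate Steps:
$k = -344$ ($k = 8 \left(-43\right) = -344$)
$\sqrt{r{\left(-128,k \right)} + 41593} = \sqrt{\left(-128 - -344\right) + 41593} = \sqrt{\left(-128 + 344\right) + 41593} = \sqrt{216 + 41593} = \sqrt{41809}$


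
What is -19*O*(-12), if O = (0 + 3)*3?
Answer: 2052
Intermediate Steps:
O = 9 (O = 3*3 = 9)
-19*O*(-12) = -19*9*(-12) = -171*(-12) = 2052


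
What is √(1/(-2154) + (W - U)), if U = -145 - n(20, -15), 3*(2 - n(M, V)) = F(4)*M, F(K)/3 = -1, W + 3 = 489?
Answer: √3029732394/2154 ≈ 25.554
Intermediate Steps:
W = 486 (W = -3 + 489 = 486)
F(K) = -3 (F(K) = 3*(-1) = -3)
n(M, V) = 2 + M (n(M, V) = 2 - (-1)*M = 2 + M)
U = -167 (U = -145 - (2 + 20) = -145 - 1*22 = -145 - 22 = -167)
√(1/(-2154) + (W - U)) = √(1/(-2154) + (486 - 1*(-167))) = √(-1/2154 + (486 + 167)) = √(-1/2154 + 653) = √(1406561/2154) = √3029732394/2154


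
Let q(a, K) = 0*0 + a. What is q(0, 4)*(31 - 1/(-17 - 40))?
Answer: 0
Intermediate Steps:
q(a, K) = a (q(a, K) = 0 + a = a)
q(0, 4)*(31 - 1/(-17 - 40)) = 0*(31 - 1/(-17 - 40)) = 0*(31 - 1/(-57)) = 0*(31 - 1*(-1/57)) = 0*(31 + 1/57) = 0*(1768/57) = 0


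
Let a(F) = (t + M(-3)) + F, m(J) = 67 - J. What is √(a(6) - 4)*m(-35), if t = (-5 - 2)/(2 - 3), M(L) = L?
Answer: 102*√6 ≈ 249.85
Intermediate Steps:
t = 7 (t = -7/(-1) = -7*(-1) = 7)
a(F) = 4 + F (a(F) = (7 - 3) + F = 4 + F)
√(a(6) - 4)*m(-35) = √((4 + 6) - 4)*(67 - 1*(-35)) = √(10 - 4)*(67 + 35) = √6*102 = 102*√6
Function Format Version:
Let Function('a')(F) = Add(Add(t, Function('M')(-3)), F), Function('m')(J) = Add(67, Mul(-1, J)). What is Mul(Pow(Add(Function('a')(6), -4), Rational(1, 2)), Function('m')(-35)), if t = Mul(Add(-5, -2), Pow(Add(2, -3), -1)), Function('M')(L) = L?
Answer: Mul(102, Pow(6, Rational(1, 2))) ≈ 249.85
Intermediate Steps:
t = 7 (t = Mul(-7, Pow(-1, -1)) = Mul(-7, -1) = 7)
Function('a')(F) = Add(4, F) (Function('a')(F) = Add(Add(7, -3), F) = Add(4, F))
Mul(Pow(Add(Function('a')(6), -4), Rational(1, 2)), Function('m')(-35)) = Mul(Pow(Add(Add(4, 6), -4), Rational(1, 2)), Add(67, Mul(-1, -35))) = Mul(Pow(Add(10, -4), Rational(1, 2)), Add(67, 35)) = Mul(Pow(6, Rational(1, 2)), 102) = Mul(102, Pow(6, Rational(1, 2)))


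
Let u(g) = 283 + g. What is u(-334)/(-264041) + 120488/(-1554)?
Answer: -15906846377/205159857 ≈ -77.534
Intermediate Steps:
u(-334)/(-264041) + 120488/(-1554) = (283 - 334)/(-264041) + 120488/(-1554) = -51*(-1/264041) + 120488*(-1/1554) = 51/264041 - 60244/777 = -15906846377/205159857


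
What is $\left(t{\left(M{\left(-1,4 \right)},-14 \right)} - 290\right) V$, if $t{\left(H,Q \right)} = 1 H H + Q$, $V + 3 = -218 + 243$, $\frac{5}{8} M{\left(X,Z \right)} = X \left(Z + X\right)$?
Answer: $- \frac{154528}{25} \approx -6181.1$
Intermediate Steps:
$M{\left(X,Z \right)} = \frac{8 X \left(X + Z\right)}{5}$ ($M{\left(X,Z \right)} = \frac{8 X \left(Z + X\right)}{5} = \frac{8 X \left(X + Z\right)}{5}$)
$V = 22$ ($V = -3 + \left(-218 + 243\right) = -3 + 25 = 22$)
$t{\left(H,Q \right)} = Q + H^{2}$ ($t{\left(H,Q \right)} = H H + Q = H^{2} + Q = Q + H^{2}$)
$\left(t{\left(M{\left(-1,4 \right)},-14 \right)} - 290\right) V = \left(\left(-14 + \left(\frac{8}{5} \left(-1\right) \left(-1 + 4\right)\right)^{2}\right) - 290\right) 22 = \left(\left(-14 + \left(\frac{8}{5} \left(-1\right) 3\right)^{2}\right) - 290\right) 22 = \left(\left(-14 + \left(- \frac{24}{5}\right)^{2}\right) - 290\right) 22 = \left(\left(-14 + \frac{576}{25}\right) - 290\right) 22 = \left(\frac{226}{25} - 290\right) 22 = \left(- \frac{7024}{25}\right) 22 = - \frac{154528}{25}$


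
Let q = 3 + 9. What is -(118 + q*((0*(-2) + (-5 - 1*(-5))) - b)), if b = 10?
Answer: 2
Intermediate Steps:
q = 12
-(118 + q*((0*(-2) + (-5 - 1*(-5))) - b)) = -(118 + 12*((0*(-2) + (-5 - 1*(-5))) - 1*10)) = -(118 + 12*((0 + (-5 + 5)) - 10)) = -(118 + 12*((0 + 0) - 10)) = -(118 + 12*(0 - 10)) = -(118 + 12*(-10)) = -(118 - 120) = -1*(-2) = 2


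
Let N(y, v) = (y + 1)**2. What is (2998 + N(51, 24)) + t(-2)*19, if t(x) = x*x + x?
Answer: 5740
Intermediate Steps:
t(x) = x + x**2 (t(x) = x**2 + x = x + x**2)
N(y, v) = (1 + y)**2
(2998 + N(51, 24)) + t(-2)*19 = (2998 + (1 + 51)**2) - 2*(1 - 2)*19 = (2998 + 52**2) - 2*(-1)*19 = (2998 + 2704) + 2*19 = 5702 + 38 = 5740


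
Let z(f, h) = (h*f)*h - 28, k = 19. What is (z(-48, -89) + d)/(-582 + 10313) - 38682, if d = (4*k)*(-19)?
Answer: -376796222/9731 ≈ -38721.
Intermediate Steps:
z(f, h) = -28 + f*h² (z(f, h) = (f*h)*h - 28 = f*h² - 28 = -28 + f*h²)
d = -1444 (d = (4*19)*(-19) = 76*(-19) = -1444)
(z(-48, -89) + d)/(-582 + 10313) - 38682 = ((-28 - 48*(-89)²) - 1444)/(-582 + 10313) - 38682 = ((-28 - 48*7921) - 1444)/9731 - 38682 = ((-28 - 380208) - 1444)*(1/9731) - 38682 = (-380236 - 1444)*(1/9731) - 38682 = -381680*1/9731 - 38682 = -381680/9731 - 38682 = -376796222/9731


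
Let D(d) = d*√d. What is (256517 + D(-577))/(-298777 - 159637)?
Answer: -256517/458414 + 577*I*√577/458414 ≈ -0.55958 + 0.030235*I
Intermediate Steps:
D(d) = d^(3/2)
(256517 + D(-577))/(-298777 - 159637) = (256517 + (-577)^(3/2))/(-298777 - 159637) = (256517 - 577*I*√577)/(-458414) = (256517 - 577*I*√577)*(-1/458414) = -256517/458414 + 577*I*√577/458414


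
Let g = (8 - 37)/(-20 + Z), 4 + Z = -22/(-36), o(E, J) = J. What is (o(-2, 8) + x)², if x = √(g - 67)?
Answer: -741/421 + 112*I*√237865/421 ≈ -1.7601 + 129.75*I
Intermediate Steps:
Z = -61/18 (Z = -4 - 22/(-36) = -4 - 22*(-1/36) = -4 + 11/18 = -61/18 ≈ -3.3889)
g = 522/421 (g = (8 - 37)/(-20 - 61/18) = -29/(-421/18) = -29*(-18/421) = 522/421 ≈ 1.2399)
x = 7*I*√237865/421 (x = √(522/421 - 67) = √(-27685/421) = 7*I*√237865/421 ≈ 8.1093*I)
(o(-2, 8) + x)² = (8 + 7*I*√237865/421)²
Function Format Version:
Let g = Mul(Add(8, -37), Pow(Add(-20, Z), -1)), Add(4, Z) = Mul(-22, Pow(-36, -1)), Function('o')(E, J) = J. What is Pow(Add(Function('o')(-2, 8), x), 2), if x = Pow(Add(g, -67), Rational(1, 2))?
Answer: Add(Rational(-741, 421), Mul(Rational(112, 421), I, Pow(237865, Rational(1, 2)))) ≈ Add(-1.7601, Mul(129.75, I))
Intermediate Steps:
Z = Rational(-61, 18) (Z = Add(-4, Mul(-22, Pow(-36, -1))) = Add(-4, Mul(-22, Rational(-1, 36))) = Add(-4, Rational(11, 18)) = Rational(-61, 18) ≈ -3.3889)
g = Rational(522, 421) (g = Mul(Add(8, -37), Pow(Add(-20, Rational(-61, 18)), -1)) = Mul(-29, Pow(Rational(-421, 18), -1)) = Mul(-29, Rational(-18, 421)) = Rational(522, 421) ≈ 1.2399)
x = Mul(Rational(7, 421), I, Pow(237865, Rational(1, 2))) (x = Pow(Add(Rational(522, 421), -67), Rational(1, 2)) = Pow(Rational(-27685, 421), Rational(1, 2)) = Mul(Rational(7, 421), I, Pow(237865, Rational(1, 2))) ≈ Mul(8.1093, I))
Pow(Add(Function('o')(-2, 8), x), 2) = Pow(Add(8, Mul(Rational(7, 421), I, Pow(237865, Rational(1, 2)))), 2)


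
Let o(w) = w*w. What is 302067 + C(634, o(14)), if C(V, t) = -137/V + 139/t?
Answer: 18768057481/62132 ≈ 3.0207e+5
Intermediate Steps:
o(w) = w**2
302067 + C(634, o(14)) = 302067 + (-137/634 + 139/(14**2)) = 302067 + (-137*1/634 + 139/196) = 302067 + (-137/634 + 139*(1/196)) = 302067 + (-137/634 + 139/196) = 302067 + 30637/62132 = 18768057481/62132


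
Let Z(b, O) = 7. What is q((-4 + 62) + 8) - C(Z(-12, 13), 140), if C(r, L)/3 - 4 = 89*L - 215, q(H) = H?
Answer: -36681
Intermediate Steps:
C(r, L) = -633 + 267*L (C(r, L) = 12 + 3*(89*L - 215) = 12 + 3*(-215 + 89*L) = 12 + (-645 + 267*L) = -633 + 267*L)
q((-4 + 62) + 8) - C(Z(-12, 13), 140) = ((-4 + 62) + 8) - (-633 + 267*140) = (58 + 8) - (-633 + 37380) = 66 - 1*36747 = 66 - 36747 = -36681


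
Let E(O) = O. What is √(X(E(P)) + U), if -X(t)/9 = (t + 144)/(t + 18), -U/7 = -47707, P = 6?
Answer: √1335571/2 ≈ 577.83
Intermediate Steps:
U = 333949 (U = -7*(-47707) = 333949)
X(t) = -9*(144 + t)/(18 + t) (X(t) = -9*(t + 144)/(t + 18) = -9*(144 + t)/(18 + t))
√(X(E(P)) + U) = √(9*(-144 - 1*6)/(18 + 6) + 333949) = √(9*(-144 - 6)/24 + 333949) = √(9*(1/24)*(-150) + 333949) = √(-225/4 + 333949) = √(1335571/4) = √1335571/2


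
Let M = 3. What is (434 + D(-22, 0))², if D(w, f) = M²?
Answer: 196249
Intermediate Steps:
D(w, f) = 9 (D(w, f) = 3² = 9)
(434 + D(-22, 0))² = (434 + 9)² = 443² = 196249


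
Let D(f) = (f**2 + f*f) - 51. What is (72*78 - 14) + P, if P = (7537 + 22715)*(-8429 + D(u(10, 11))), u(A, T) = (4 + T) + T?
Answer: -215630654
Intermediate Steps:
u(A, T) = 4 + 2*T
D(f) = -51 + 2*f**2 (D(f) = (f**2 + f**2) - 51 = 2*f**2 - 51 = -51 + 2*f**2)
P = -215636256 (P = (7537 + 22715)*(-8429 + (-51 + 2*(4 + 2*11)**2)) = 30252*(-8429 + (-51 + 2*(4 + 22)**2)) = 30252*(-8429 + (-51 + 2*26**2)) = 30252*(-8429 + (-51 + 2*676)) = 30252*(-8429 + (-51 + 1352)) = 30252*(-8429 + 1301) = 30252*(-7128) = -215636256)
(72*78 - 14) + P = (72*78 - 14) - 215636256 = (5616 - 14) - 215636256 = 5602 - 215636256 = -215630654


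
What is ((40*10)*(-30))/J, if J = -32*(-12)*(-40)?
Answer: 25/32 ≈ 0.78125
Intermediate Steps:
J = -15360 (J = 384*(-40) = -15360)
((40*10)*(-30))/J = ((40*10)*(-30))/(-15360) = (400*(-30))*(-1/15360) = -12000*(-1/15360) = 25/32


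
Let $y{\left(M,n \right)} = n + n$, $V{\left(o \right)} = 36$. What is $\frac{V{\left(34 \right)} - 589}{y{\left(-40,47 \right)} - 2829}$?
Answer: $\frac{553}{2735} \approx 0.20219$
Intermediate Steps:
$y{\left(M,n \right)} = 2 n$
$\frac{V{\left(34 \right)} - 589}{y{\left(-40,47 \right)} - 2829} = \frac{36 - 589}{2 \cdot 47 - 2829} = - \frac{553}{94 - 2829} = - \frac{553}{-2735} = \left(-553\right) \left(- \frac{1}{2735}\right) = \frac{553}{2735}$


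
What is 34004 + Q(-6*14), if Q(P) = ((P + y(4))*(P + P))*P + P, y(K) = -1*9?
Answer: -1278496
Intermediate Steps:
y(K) = -9
Q(P) = P + 2*P**2*(-9 + P) (Q(P) = ((P - 9)*(P + P))*P + P = ((-9 + P)*(2*P))*P + P = (2*P*(-9 + P))*P + P = 2*P**2*(-9 + P) + P = P + 2*P**2*(-9 + P))
34004 + Q(-6*14) = 34004 + (-6*14)*(1 - (-108)*14 + 2*(-6*14)**2) = 34004 - 84*(1 - 18*(-84) + 2*(-84)**2) = 34004 - 84*(1 + 1512 + 2*7056) = 34004 - 84*(1 + 1512 + 14112) = 34004 - 84*15625 = 34004 - 1312500 = -1278496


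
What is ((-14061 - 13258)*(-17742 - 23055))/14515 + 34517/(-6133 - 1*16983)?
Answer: 25763049430933/335528740 ≈ 76783.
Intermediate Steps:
((-14061 - 13258)*(-17742 - 23055))/14515 + 34517/(-6133 - 1*16983) = -27319*(-40797)*(1/14515) + 34517/(-6133 - 16983) = 1114533243*(1/14515) + 34517/(-23116) = 1114533243/14515 + 34517*(-1/23116) = 1114533243/14515 - 34517/23116 = 25763049430933/335528740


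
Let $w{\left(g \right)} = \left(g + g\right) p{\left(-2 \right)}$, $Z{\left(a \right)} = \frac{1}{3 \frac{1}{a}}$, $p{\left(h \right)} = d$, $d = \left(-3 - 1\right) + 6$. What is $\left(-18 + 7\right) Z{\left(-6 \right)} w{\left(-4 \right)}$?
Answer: $-352$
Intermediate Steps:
$d = 2$ ($d = -4 + 6 = 2$)
$p{\left(h \right)} = 2$
$Z{\left(a \right)} = \frac{a}{3}$
$w{\left(g \right)} = 4 g$ ($w{\left(g \right)} = \left(g + g\right) 2 = 2 g 2 = 4 g$)
$\left(-18 + 7\right) Z{\left(-6 \right)} w{\left(-4 \right)} = \left(-18 + 7\right) \frac{1}{3} \left(-6\right) 4 \left(-4\right) = \left(-11\right) \left(-2\right) \left(-16\right) = 22 \left(-16\right) = -352$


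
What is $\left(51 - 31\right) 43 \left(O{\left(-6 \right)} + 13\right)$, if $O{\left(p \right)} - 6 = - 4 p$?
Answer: $36980$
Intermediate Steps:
$O{\left(p \right)} = 6 - 4 p$
$\left(51 - 31\right) 43 \left(O{\left(-6 \right)} + 13\right) = \left(51 - 31\right) 43 \left(\left(6 - -24\right) + 13\right) = 20 \cdot 43 \left(\left(6 + 24\right) + 13\right) = 860 \left(30 + 13\right) = 860 \cdot 43 = 36980$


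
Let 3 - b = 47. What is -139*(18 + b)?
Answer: 3614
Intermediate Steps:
b = -44 (b = 3 - 1*47 = 3 - 47 = -44)
-139*(18 + b) = -139*(18 - 44) = -139*(-26) = 3614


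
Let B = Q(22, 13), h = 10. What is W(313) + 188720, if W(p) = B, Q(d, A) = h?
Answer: 188730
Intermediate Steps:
Q(d, A) = 10
B = 10
W(p) = 10
W(313) + 188720 = 10 + 188720 = 188730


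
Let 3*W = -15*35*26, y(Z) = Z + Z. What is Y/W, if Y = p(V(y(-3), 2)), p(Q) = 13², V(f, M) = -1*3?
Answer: -13/350 ≈ -0.037143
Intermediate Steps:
y(Z) = 2*Z
V(f, M) = -3
p(Q) = 169
W = -4550 (W = (-15*35*26)/3 = (-525*26)/3 = (⅓)*(-13650) = -4550)
Y = 169
Y/W = 169/(-4550) = 169*(-1/4550) = -13/350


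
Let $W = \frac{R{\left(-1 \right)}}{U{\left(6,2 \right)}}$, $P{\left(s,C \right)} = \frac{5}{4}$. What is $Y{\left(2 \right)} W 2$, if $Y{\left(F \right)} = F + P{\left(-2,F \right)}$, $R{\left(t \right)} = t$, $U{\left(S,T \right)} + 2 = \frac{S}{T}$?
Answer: $- \frac{13}{2} \approx -6.5$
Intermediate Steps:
$U{\left(S,T \right)} = -2 + \frac{S}{T}$
$P{\left(s,C \right)} = \frac{5}{4}$ ($P{\left(s,C \right)} = 5 \cdot \frac{1}{4} = \frac{5}{4}$)
$Y{\left(F \right)} = \frac{5}{4} + F$ ($Y{\left(F \right)} = F + \frac{5}{4} = \frac{5}{4} + F$)
$W = -1$ ($W = - \frac{1}{-2 + \frac{6}{2}} = - \frac{1}{-2 + 6 \cdot \frac{1}{2}} = - \frac{1}{-2 + 3} = - 1^{-1} = \left(-1\right) 1 = -1$)
$Y{\left(2 \right)} W 2 = \left(\frac{5}{4} + 2\right) \left(-1\right) 2 = \frac{13}{4} \left(-1\right) 2 = \left(- \frac{13}{4}\right) 2 = - \frac{13}{2}$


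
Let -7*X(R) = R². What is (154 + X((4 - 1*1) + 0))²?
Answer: 1142761/49 ≈ 23322.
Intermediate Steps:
X(R) = -R²/7
(154 + X((4 - 1*1) + 0))² = (154 - ((4 - 1*1) + 0)²/7)² = (154 - ((4 - 1) + 0)²/7)² = (154 - (3 + 0)²/7)² = (154 - ⅐*3²)² = (154 - ⅐*9)² = (154 - 9/7)² = (1069/7)² = 1142761/49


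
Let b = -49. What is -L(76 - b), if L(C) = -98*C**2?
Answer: 1531250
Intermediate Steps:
-L(76 - b) = -(-98)*(76 - 1*(-49))**2 = -(-98)*(76 + 49)**2 = -(-98)*125**2 = -(-98)*15625 = -1*(-1531250) = 1531250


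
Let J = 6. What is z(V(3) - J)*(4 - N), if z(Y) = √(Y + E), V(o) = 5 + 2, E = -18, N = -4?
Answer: 8*I*√17 ≈ 32.985*I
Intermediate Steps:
V(o) = 7
z(Y) = √(-18 + Y) (z(Y) = √(Y - 18) = √(-18 + Y))
z(V(3) - J)*(4 - N) = √(-18 + (7 - 1*6))*(4 - 1*(-4)) = √(-18 + (7 - 6))*(4 + 4) = √(-18 + 1)*8 = √(-17)*8 = (I*√17)*8 = 8*I*√17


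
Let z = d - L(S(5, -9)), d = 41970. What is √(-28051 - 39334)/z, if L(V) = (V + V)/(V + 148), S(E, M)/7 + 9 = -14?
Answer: 13*I*√67385/545288 ≈ 0.0061887*I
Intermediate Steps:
S(E, M) = -161 (S(E, M) = -63 + 7*(-14) = -63 - 98 = -161)
L(V) = 2*V/(148 + V) (L(V) = (2*V)/(148 + V) = 2*V/(148 + V))
z = 545288/13 (z = 41970 - 2*(-161)/(148 - 161) = 41970 - 2*(-161)/(-13) = 41970 - 2*(-161)*(-1)/13 = 41970 - 1*322/13 = 41970 - 322/13 = 545288/13 ≈ 41945.)
√(-28051 - 39334)/z = √(-28051 - 39334)/(545288/13) = √(-67385)*(13/545288) = (I*√67385)*(13/545288) = 13*I*√67385/545288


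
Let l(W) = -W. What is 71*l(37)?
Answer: -2627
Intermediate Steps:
71*l(37) = 71*(-1*37) = 71*(-37) = -2627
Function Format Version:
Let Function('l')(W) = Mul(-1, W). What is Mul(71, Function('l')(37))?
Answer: -2627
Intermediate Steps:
Mul(71, Function('l')(37)) = Mul(71, Mul(-1, 37)) = Mul(71, -37) = -2627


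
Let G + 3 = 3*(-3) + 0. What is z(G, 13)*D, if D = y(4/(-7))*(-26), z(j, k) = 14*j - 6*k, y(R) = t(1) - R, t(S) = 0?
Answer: 25584/7 ≈ 3654.9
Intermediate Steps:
G = -12 (G = -3 + (3*(-3) + 0) = -3 + (-9 + 0) = -3 - 9 = -12)
y(R) = -R (y(R) = 0 - R = -R)
z(j, k) = -6*k + 14*j
D = -104/7 (D = -4/(-7)*(-26) = -4*(-1)/7*(-26) = -1*(-4/7)*(-26) = (4/7)*(-26) = -104/7 ≈ -14.857)
z(G, 13)*D = (-6*13 + 14*(-12))*(-104/7) = (-78 - 168)*(-104/7) = -246*(-104/7) = 25584/7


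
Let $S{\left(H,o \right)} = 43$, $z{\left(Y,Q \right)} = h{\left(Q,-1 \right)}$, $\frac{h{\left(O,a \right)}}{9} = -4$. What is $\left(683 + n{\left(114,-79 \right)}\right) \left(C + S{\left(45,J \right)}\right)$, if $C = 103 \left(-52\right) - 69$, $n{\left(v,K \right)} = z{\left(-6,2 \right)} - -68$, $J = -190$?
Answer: $-3848130$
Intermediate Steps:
$h{\left(O,a \right)} = -36$ ($h{\left(O,a \right)} = 9 \left(-4\right) = -36$)
$z{\left(Y,Q \right)} = -36$
$n{\left(v,K \right)} = 32$ ($n{\left(v,K \right)} = -36 - -68 = -36 + 68 = 32$)
$C = -5425$ ($C = -5356 - 69 = -5425$)
$\left(683 + n{\left(114,-79 \right)}\right) \left(C + S{\left(45,J \right)}\right) = \left(683 + 32\right) \left(-5425 + 43\right) = 715 \left(-5382\right) = -3848130$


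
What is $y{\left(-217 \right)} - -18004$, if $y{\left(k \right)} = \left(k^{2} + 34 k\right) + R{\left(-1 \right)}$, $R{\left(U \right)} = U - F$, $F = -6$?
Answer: $57720$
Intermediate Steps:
$R{\left(U \right)} = 6 + U$ ($R{\left(U \right)} = U - -6 = U + 6 = 6 + U$)
$y{\left(k \right)} = 5 + k^{2} + 34 k$ ($y{\left(k \right)} = \left(k^{2} + 34 k\right) + \left(6 - 1\right) = \left(k^{2} + 34 k\right) + 5 = 5 + k^{2} + 34 k$)
$y{\left(-217 \right)} - -18004 = \left(5 + \left(-217\right)^{2} + 34 \left(-217\right)\right) - -18004 = \left(5 + 47089 - 7378\right) + 18004 = 39716 + 18004 = 57720$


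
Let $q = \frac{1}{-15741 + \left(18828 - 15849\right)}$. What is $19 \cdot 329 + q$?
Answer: $\frac{79775261}{12762} \approx 6251.0$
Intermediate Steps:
$q = - \frac{1}{12762}$ ($q = \frac{1}{-15741 + \left(18828 - 15849\right)} = \frac{1}{-15741 + 2979} = \frac{1}{-12762} = - \frac{1}{12762} \approx -7.8358 \cdot 10^{-5}$)
$19 \cdot 329 + q = 19 \cdot 329 - \frac{1}{12762} = 6251 - \frac{1}{12762} = \frac{79775261}{12762}$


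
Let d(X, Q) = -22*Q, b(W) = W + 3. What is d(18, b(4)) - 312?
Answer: -466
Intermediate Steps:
b(W) = 3 + W
d(18, b(4)) - 312 = -22*(3 + 4) - 312 = -22*7 - 312 = -154 - 312 = -466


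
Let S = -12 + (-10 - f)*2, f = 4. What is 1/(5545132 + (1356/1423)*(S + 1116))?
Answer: 1423/7892181892 ≈ 1.8031e-7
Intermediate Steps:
S = -40 (S = -12 + (-10 - 1*4)*2 = -12 + (-10 - 4)*2 = -12 - 14*2 = -12 - 28 = -40)
1/(5545132 + (1356/1423)*(S + 1116)) = 1/(5545132 + (1356/1423)*(-40 + 1116)) = 1/(5545132 + (1356*(1/1423))*1076) = 1/(5545132 + (1356/1423)*1076) = 1/(5545132 + 1459056/1423) = 1/(7892181892/1423) = 1423/7892181892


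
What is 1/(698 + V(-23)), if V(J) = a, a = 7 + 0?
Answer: 1/705 ≈ 0.0014184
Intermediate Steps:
a = 7
V(J) = 7
1/(698 + V(-23)) = 1/(698 + 7) = 1/705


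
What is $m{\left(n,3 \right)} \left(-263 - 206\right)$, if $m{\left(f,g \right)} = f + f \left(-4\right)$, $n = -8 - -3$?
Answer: $-7035$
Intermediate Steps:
$n = -5$ ($n = -8 + 3 = -5$)
$m{\left(f,g \right)} = - 3 f$ ($m{\left(f,g \right)} = f - 4 f = - 3 f$)
$m{\left(n,3 \right)} \left(-263 - 206\right) = \left(-3\right) \left(-5\right) \left(-263 - 206\right) = 15 \left(-469\right) = -7035$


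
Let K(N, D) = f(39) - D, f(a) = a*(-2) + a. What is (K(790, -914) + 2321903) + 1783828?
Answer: 4106606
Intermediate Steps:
f(a) = -a (f(a) = -2*a + a = -a)
K(N, D) = -39 - D (K(N, D) = -1*39 - D = -39 - D)
(K(790, -914) + 2321903) + 1783828 = ((-39 - 1*(-914)) + 2321903) + 1783828 = ((-39 + 914) + 2321903) + 1783828 = (875 + 2321903) + 1783828 = 2322778 + 1783828 = 4106606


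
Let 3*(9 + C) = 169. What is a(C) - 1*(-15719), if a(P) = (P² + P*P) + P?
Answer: 182225/9 ≈ 20247.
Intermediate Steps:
C = 142/3 (C = -9 + (⅓)*169 = -9 + 169/3 = 142/3 ≈ 47.333)
a(P) = P + 2*P² (a(P) = (P² + P²) + P = 2*P² + P = P + 2*P²)
a(C) - 1*(-15719) = 142*(1 + 2*(142/3))/3 - 1*(-15719) = 142*(1 + 284/3)/3 + 15719 = (142/3)*(287/3) + 15719 = 40754/9 + 15719 = 182225/9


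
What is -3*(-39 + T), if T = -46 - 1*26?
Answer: 333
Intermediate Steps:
T = -72 (T = -46 - 26 = -72)
-3*(-39 + T) = -3*(-39 - 72) = -3*(-111) = 333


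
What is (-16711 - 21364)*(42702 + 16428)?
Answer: -2251374750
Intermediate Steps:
(-16711 - 21364)*(42702 + 16428) = -38075*59130 = -2251374750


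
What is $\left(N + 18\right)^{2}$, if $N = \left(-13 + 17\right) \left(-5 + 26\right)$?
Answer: $10404$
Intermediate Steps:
$N = 84$ ($N = 4 \cdot 21 = 84$)
$\left(N + 18\right)^{2} = \left(84 + 18\right)^{2} = 102^{2} = 10404$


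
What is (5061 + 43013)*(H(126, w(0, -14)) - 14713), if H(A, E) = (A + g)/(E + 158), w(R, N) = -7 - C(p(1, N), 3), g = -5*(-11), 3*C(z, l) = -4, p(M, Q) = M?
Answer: -323215828052/457 ≈ -7.0726e+8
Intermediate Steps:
C(z, l) = -4/3 (C(z, l) = (⅓)*(-4) = -4/3)
g = 55
w(R, N) = -17/3 (w(R, N) = -7 - 1*(-4/3) = -7 + 4/3 = -17/3)
H(A, E) = (55 + A)/(158 + E) (H(A, E) = (A + 55)/(E + 158) = (55 + A)/(158 + E))
(5061 + 43013)*(H(126, w(0, -14)) - 14713) = (5061 + 43013)*((55 + 126)/(158 - 17/3) - 14713) = 48074*(181/(457/3) - 14713) = 48074*((3/457)*181 - 14713) = 48074*(543/457 - 14713) = 48074*(-6723298/457) = -323215828052/457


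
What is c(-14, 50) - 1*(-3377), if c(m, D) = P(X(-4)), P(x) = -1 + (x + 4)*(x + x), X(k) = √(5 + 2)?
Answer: 3390 + 8*√7 ≈ 3411.2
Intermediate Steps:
X(k) = √7
P(x) = -1 + 2*x*(4 + x) (P(x) = -1 + (4 + x)*(2*x) = -1 + 2*x*(4 + x))
c(m, D) = 13 + 8*√7 (c(m, D) = -1 + 2*(√7)² + 8*√7 = -1 + 2*7 + 8*√7 = -1 + 14 + 8*√7 = 13 + 8*√7)
c(-14, 50) - 1*(-3377) = (13 + 8*√7) - 1*(-3377) = (13 + 8*√7) + 3377 = 3390 + 8*√7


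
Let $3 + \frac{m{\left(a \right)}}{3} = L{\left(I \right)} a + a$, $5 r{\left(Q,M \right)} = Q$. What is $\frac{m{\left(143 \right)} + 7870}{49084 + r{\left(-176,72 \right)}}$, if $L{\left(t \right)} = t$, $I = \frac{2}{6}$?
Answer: $\frac{14055}{81748} \approx 0.17193$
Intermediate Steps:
$r{\left(Q,M \right)} = \frac{Q}{5}$
$I = \frac{1}{3}$ ($I = 2 \cdot \frac{1}{6} = \frac{1}{3} \approx 0.33333$)
$m{\left(a \right)} = -9 + 4 a$ ($m{\left(a \right)} = -9 + 3 \left(\frac{a}{3} + a\right) = -9 + 3 \frac{4 a}{3} = -9 + 4 a$)
$\frac{m{\left(143 \right)} + 7870}{49084 + r{\left(-176,72 \right)}} = \frac{\left(-9 + 4 \cdot 143\right) + 7870}{49084 + \frac{1}{5} \left(-176\right)} = \frac{\left(-9 + 572\right) + 7870}{49084 - \frac{176}{5}} = \frac{563 + 7870}{\frac{245244}{5}} = 8433 \cdot \frac{5}{245244} = \frac{14055}{81748}$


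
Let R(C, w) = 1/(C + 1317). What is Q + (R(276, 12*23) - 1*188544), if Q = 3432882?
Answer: 5168230435/1593 ≈ 3.2443e+6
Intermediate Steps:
R(C, w) = 1/(1317 + C)
Q + (R(276, 12*23) - 1*188544) = 3432882 + (1/(1317 + 276) - 1*188544) = 3432882 + (1/1593 - 188544) = 3432882 - 300350591/1593 = 5168230435/1593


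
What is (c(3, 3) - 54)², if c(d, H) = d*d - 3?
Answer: 2304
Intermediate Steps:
c(d, H) = -3 + d² (c(d, H) = d² - 3 = -3 + d²)
(c(3, 3) - 54)² = ((-3 + 3²) - 54)² = ((-3 + 9) - 54)² = (6 - 54)² = (-48)² = 2304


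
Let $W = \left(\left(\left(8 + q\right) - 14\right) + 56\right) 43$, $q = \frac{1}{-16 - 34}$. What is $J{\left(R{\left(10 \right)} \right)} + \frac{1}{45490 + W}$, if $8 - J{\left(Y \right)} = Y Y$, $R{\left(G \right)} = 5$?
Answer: $- \frac{40493219}{2381957} \approx -17.0$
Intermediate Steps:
$q = - \frac{1}{50}$ ($q = \frac{1}{-50} = - \frac{1}{50} \approx -0.02$)
$J{\left(Y \right)} = 8 - Y^{2}$ ($J{\left(Y \right)} = 8 - Y Y = 8 - Y^{2}$)
$W = \frac{107457}{50}$ ($W = \left(\left(\left(8 - \frac{1}{50}\right) - 14\right) + 56\right) 43 = \left(\left(\frac{399}{50} - 14\right) + 56\right) 43 = \left(- \frac{301}{50} + 56\right) 43 = \frac{2499}{50} \cdot 43 = \frac{107457}{50} \approx 2149.1$)
$J{\left(R{\left(10 \right)} \right)} + \frac{1}{45490 + W} = \left(8 - 5^{2}\right) + \frac{1}{45490 + \frac{107457}{50}} = \left(8 - 25\right) + \frac{1}{\frac{2381957}{50}} = \left(8 - 25\right) + \frac{50}{2381957} = -17 + \frac{50}{2381957} = - \frac{40493219}{2381957}$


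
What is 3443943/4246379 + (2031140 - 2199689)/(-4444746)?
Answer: 281108329957/331124141662 ≈ 0.84895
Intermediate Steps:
3443943/4246379 + (2031140 - 2199689)/(-4444746) = 3443943*(1/4246379) - 168549*(-1/4444746) = 3443943/4246379 + 2957/77978 = 281108329957/331124141662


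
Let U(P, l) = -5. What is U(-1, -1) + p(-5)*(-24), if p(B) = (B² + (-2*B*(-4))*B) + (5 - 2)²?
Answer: -5621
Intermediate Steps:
p(B) = 9 + 9*B² (p(B) = (B² + (8*B)*B) + 3² = (B² + 8*B²) + 9 = 9*B² + 9 = 9 + 9*B²)
U(-1, -1) + p(-5)*(-24) = -5 + (9 + 9*(-5)²)*(-24) = -5 + (9 + 9*25)*(-24) = -5 + (9 + 225)*(-24) = -5 + 234*(-24) = -5 - 5616 = -5621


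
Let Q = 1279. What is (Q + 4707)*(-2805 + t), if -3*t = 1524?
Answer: -19831618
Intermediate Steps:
t = -508 (t = -1/3*1524 = -508)
(Q + 4707)*(-2805 + t) = (1279 + 4707)*(-2805 - 508) = 5986*(-3313) = -19831618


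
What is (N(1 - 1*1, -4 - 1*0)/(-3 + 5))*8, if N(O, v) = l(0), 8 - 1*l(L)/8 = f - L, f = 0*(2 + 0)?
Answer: 256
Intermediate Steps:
f = 0 (f = 0*2 = 0)
l(L) = 64 + 8*L (l(L) = 64 - 8*(0 - L) = 64 - (-8)*L = 64 + 8*L)
N(O, v) = 64 (N(O, v) = 64 + 8*0 = 64 + 0 = 64)
(N(1 - 1*1, -4 - 1*0)/(-3 + 5))*8 = (64/(-3 + 5))*8 = (64/2)*8 = (64*(½))*8 = 32*8 = 256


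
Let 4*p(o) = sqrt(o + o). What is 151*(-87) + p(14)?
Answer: -13137 + sqrt(7)/2 ≈ -13136.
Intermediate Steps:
p(o) = sqrt(2)*sqrt(o)/4 (p(o) = sqrt(o + o)/4 = sqrt(2*o)/4 = (sqrt(2)*sqrt(o))/4 = sqrt(2)*sqrt(o)/4)
151*(-87) + p(14) = 151*(-87) + sqrt(2)*sqrt(14)/4 = -13137 + sqrt(7)/2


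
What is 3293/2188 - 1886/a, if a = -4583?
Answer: 19218387/10027604 ≈ 1.9165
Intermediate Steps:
3293/2188 - 1886/a = 3293/2188 - 1886/(-4583) = 3293*(1/2188) - 1886*(-1/4583) = 3293/2188 + 1886/4583 = 19218387/10027604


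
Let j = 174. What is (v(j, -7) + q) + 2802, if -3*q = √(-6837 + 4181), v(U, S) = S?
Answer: 2795 - 4*I*√166/3 ≈ 2795.0 - 17.179*I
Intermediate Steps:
q = -4*I*√166/3 (q = -√(-6837 + 4181)/3 = -4*I*√166/3 ≈ -17.179*I)
(v(j, -7) + q) + 2802 = (-7 - 4*I*√166/3) + 2802 = 2795 - 4*I*√166/3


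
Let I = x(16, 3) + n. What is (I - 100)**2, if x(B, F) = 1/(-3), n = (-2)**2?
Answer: 83521/9 ≈ 9280.1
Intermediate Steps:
n = 4
x(B, F) = -1/3
I = 11/3 (I = -1/3 + 4 = 11/3 ≈ 3.6667)
(I - 100)**2 = (11/3 - 100)**2 = (-289/3)**2 = 83521/9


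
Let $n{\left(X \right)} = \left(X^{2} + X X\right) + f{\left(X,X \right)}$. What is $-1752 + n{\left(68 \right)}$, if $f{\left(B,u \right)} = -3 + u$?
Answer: $7561$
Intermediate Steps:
$n{\left(X \right)} = -3 + X + 2 X^{2}$ ($n{\left(X \right)} = \left(X^{2} + X X\right) + \left(-3 + X\right) = \left(X^{2} + X^{2}\right) + \left(-3 + X\right) = 2 X^{2} + \left(-3 + X\right) = -3 + X + 2 X^{2}$)
$-1752 + n{\left(68 \right)} = -1752 + \left(-3 + 68 + 2 \cdot 68^{2}\right) = -1752 + \left(-3 + 68 + 2 \cdot 4624\right) = -1752 + \left(-3 + 68 + 9248\right) = -1752 + 9313 = 7561$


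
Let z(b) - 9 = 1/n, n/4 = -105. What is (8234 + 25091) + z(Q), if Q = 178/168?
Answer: 14000279/420 ≈ 33334.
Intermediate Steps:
Q = 89/84 (Q = 178*(1/168) = 89/84 ≈ 1.0595)
n = -420 (n = 4*(-105) = -420)
z(b) = 3779/420 (z(b) = 9 + 1/(-420) = 9 - 1/420 = 3779/420)
(8234 + 25091) + z(Q) = (8234 + 25091) + 3779/420 = 33325 + 3779/420 = 14000279/420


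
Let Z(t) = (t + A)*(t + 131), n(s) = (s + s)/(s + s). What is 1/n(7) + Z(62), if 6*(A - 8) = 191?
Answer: 117929/6 ≈ 19655.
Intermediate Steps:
A = 239/6 (A = 8 + (1/6)*191 = 8 + 191/6 = 239/6 ≈ 39.833)
n(s) = 1 (n(s) = (2*s)/((2*s)) = (2*s)*(1/(2*s)) = 1)
Z(t) = (131 + t)*(239/6 + t) (Z(t) = (t + 239/6)*(t + 131) = (239/6 + t)*(131 + t) = (131 + t)*(239/6 + t))
1/n(7) + Z(62) = 1/1 + (31309/6 + 62**2 + (1025/6)*62) = 1 + (31309/6 + 3844 + 31775/3) = 1 + 117923/6 = 117929/6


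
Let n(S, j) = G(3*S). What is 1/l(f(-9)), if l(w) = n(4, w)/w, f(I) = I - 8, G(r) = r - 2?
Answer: -17/10 ≈ -1.7000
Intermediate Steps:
G(r) = -2 + r
n(S, j) = -2 + 3*S
f(I) = -8 + I
l(w) = 10/w (l(w) = (-2 + 3*4)/w = (-2 + 12)/w = 10/w)
1/l(f(-9)) = 1/(10/(-8 - 9)) = 1/(10/(-17)) = 1/(10*(-1/17)) = 1/(-10/17) = -17/10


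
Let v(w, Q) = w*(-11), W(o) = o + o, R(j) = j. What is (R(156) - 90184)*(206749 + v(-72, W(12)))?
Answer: -18684501148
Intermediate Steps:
W(o) = 2*o
v(w, Q) = -11*w
(R(156) - 90184)*(206749 + v(-72, W(12))) = (156 - 90184)*(206749 - 11*(-72)) = -90028*(206749 + 792) = -90028*207541 = -18684501148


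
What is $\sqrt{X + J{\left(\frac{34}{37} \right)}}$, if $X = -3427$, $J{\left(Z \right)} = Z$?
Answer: $\frac{9 i \sqrt{57905}}{37} \approx 58.533 i$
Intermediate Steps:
$\sqrt{X + J{\left(\frac{34}{37} \right)}} = \sqrt{-3427 + \frac{34}{37}} = \sqrt{- \frac{126765}{37}} = \frac{9 i \sqrt{57905}}{37}$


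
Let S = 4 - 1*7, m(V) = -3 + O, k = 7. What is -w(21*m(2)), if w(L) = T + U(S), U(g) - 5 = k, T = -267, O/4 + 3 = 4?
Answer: 255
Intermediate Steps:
O = 4 (O = -12 + 4*4 = -12 + 16 = 4)
m(V) = 1 (m(V) = -3 + 4 = 1)
S = -3 (S = 4 - 7 = -3)
U(g) = 12 (U(g) = 5 + 7 = 12)
w(L) = -255 (w(L) = -267 + 12 = -255)
-w(21*m(2)) = -1*(-255) = 255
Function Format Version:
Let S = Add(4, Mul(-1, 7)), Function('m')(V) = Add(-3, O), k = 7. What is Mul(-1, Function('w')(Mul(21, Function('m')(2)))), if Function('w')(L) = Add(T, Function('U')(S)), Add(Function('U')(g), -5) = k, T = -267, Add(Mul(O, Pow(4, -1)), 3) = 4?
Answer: 255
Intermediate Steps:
O = 4 (O = Add(-12, Mul(4, 4)) = Add(-12, 16) = 4)
Function('m')(V) = 1 (Function('m')(V) = Add(-3, 4) = 1)
S = -3 (S = Add(4, -7) = -3)
Function('U')(g) = 12 (Function('U')(g) = Add(5, 7) = 12)
Function('w')(L) = -255 (Function('w')(L) = Add(-267, 12) = -255)
Mul(-1, Function('w')(Mul(21, Function('m')(2)))) = Mul(-1, -255) = 255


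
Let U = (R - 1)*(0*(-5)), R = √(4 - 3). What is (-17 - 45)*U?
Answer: 0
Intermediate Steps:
R = 1 (R = √1 = 1)
U = 0 (U = (1 - 1)*(0*(-5)) = 0*0 = 0)
(-17 - 45)*U = (-17 - 45)*0 = -62*0 = 0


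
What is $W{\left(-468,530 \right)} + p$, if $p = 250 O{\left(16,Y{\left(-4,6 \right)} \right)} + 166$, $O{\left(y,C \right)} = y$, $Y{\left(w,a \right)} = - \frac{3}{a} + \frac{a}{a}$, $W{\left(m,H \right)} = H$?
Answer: $4696$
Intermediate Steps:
$Y{\left(w,a \right)} = 1 - \frac{3}{a}$ ($Y{\left(w,a \right)} = - \frac{3}{a} + 1 = 1 - \frac{3}{a}$)
$p = 4166$ ($p = 250 \cdot 16 + 166 = 4000 + 166 = 4166$)
$W{\left(-468,530 \right)} + p = 530 + 4166 = 4696$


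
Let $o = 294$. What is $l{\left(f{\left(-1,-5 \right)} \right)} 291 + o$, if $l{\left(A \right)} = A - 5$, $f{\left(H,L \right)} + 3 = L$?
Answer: $-3489$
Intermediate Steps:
$f{\left(H,L \right)} = -3 + L$
$l{\left(A \right)} = -5 + A$
$l{\left(f{\left(-1,-5 \right)} \right)} 291 + o = \left(-5 - 8\right) 291 + 294 = \left(-13\right) 291 + 294 = -3783 + 294 = -3489$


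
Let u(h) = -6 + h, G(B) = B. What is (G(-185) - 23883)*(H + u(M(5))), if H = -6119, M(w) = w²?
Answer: 146814800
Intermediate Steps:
(G(-185) - 23883)*(H + u(M(5))) = (-185 - 23883)*(-6119 + (-6 + 5²)) = -24068*(-6119 + (-6 + 25)) = -24068*(-6119 + 19) = -24068*(-6100) = 146814800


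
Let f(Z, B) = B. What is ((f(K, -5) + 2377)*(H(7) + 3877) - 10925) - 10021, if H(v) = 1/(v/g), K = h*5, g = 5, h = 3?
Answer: 64238946/7 ≈ 9.1770e+6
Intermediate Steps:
K = 15 (K = 3*5 = 15)
H(v) = 5/v (H(v) = 1/(v/5) = 5/v)
((f(K, -5) + 2377)*(H(7) + 3877) - 10925) - 10021 = ((-5 + 2377)*(5/7 + 3877) - 10925) - 10021 = (2372*(5*(⅐) + 3877) - 10925) - 10021 = (2372*(5/7 + 3877) - 10925) - 10021 = (2372*(27144/7) - 10925) - 10021 = (64385568/7 - 10925) - 10021 = 64309093/7 - 10021 = 64238946/7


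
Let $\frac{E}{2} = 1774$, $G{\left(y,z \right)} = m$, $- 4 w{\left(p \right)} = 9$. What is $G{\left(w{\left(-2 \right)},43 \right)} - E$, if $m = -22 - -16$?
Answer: $-3554$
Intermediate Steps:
$m = -6$ ($m = -22 + 16 = -6$)
$w{\left(p \right)} = - \frac{9}{4}$ ($w{\left(p \right)} = \left(- \frac{1}{4}\right) 9 = - \frac{9}{4}$)
$G{\left(y,z \right)} = -6$
$E = 3548$ ($E = 2 \cdot 1774 = 3548$)
$G{\left(w{\left(-2 \right)},43 \right)} - E = -6 - 3548 = -3554$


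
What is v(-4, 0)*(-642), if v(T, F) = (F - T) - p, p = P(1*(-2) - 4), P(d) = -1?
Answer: -3210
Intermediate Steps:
p = -1
v(T, F) = 1 + F - T (v(T, F) = (F - T) - 1*(-1) = (F - T) + 1 = 1 + F - T)
v(-4, 0)*(-642) = (1 + 0 - 1*(-4))*(-642) = (1 + 0 + 4)*(-642) = 5*(-642) = -3210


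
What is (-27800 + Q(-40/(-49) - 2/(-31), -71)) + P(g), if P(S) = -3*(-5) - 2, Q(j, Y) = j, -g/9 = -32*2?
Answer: -42207115/1519 ≈ -27786.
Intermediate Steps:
g = 576 (g = -(-288)*2 = -9*(-64) = 576)
P(S) = 13 (P(S) = 15 - 2 = 13)
(-27800 + Q(-40/(-49) - 2/(-31), -71)) + P(g) = (-27800 + (-40/(-49) - 2/(-31))) + 13 = (-27800 + (-40*(-1/49) - 2*(-1/31))) + 13 = (-27800 + (40/49 + 2/31)) + 13 = (-27800 + 1338/1519) + 13 = -42226862/1519 + 13 = -42207115/1519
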